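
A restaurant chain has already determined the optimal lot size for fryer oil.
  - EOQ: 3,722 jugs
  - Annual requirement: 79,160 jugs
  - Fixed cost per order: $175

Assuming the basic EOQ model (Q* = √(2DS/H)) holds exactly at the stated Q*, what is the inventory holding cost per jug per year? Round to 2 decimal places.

$2.00

EOQ relation: Q² = 2DS/H, so rearrange for the unknown.
H = 2DS / Q² = 2 × 79,160 × 175 / 3,722² = 2.0000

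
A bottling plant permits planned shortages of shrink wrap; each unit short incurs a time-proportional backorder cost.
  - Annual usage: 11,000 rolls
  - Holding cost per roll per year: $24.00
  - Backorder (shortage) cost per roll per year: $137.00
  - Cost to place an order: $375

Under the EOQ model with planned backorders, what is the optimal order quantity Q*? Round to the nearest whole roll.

Q* = √(2DS/H) · √((H + b)/b)
   = √(2 × 11,000 × 375 / 24) · √((24 + 137) / 137)
   = 586.302 × 1.0841 ≈ 635.59

636 rolls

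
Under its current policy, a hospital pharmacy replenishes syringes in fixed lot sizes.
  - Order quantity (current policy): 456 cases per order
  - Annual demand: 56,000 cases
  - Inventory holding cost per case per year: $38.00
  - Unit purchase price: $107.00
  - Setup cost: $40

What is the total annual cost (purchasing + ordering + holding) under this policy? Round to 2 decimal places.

Orders/yr = 56,000/456 = 122.807; ordering cost = 122.807 × $40 = $4,912.28
Average inventory = 456/2 = 228; holding cost = 228 × $38 = $8,664.00
Purchase cost = D·C = 56,000 × 107 = $5,992,000.00
Total = $4,912.28 + $8,664.00 + $5,992,000.00 = $6,005,576.28

$6,005,576.28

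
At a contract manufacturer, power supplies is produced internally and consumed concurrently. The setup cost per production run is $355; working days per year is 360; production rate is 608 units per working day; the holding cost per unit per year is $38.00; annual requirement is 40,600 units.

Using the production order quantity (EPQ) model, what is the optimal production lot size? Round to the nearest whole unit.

965 units

d = 40,600/360 = 112.7778 units/day;  effective holding cost H(1 − d/p) = 38·(1 − 112.7778/608) = 30.95139
Q* = √(2DS / H_eff) = √(2·40,600·355 / 30.95139) ≈ 965.06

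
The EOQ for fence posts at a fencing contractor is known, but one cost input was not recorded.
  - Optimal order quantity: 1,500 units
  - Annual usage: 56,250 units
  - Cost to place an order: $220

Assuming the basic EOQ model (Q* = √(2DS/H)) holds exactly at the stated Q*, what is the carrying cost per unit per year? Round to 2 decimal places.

$11.00

EOQ relation: Q² = 2DS/H, so rearrange for the unknown.
H = 2DS / Q² = 2 × 56,250 × 220 / 1,500² = 11.0000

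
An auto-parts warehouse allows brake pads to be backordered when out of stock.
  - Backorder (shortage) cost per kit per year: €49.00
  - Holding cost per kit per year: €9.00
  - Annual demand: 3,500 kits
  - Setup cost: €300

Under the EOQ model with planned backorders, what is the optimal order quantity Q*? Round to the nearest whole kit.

Basic EOQ = √(2·3,500·300/9) = 483.046
Backorder adjustment √((H+b)/b) = √((9+49)/49) = 1.0880
Q* = 483.046 × 1.0880 ≈ 525.54

526 kits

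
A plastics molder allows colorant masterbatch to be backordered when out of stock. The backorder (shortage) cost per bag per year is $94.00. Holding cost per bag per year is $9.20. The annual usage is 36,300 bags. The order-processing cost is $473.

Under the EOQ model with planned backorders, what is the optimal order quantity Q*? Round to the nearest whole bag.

2,024 bags

Q* = √(2DS/H) · √((H + b)/b)
   = √(2 × 36,300 × 473 / 9.2) · √((9.2 + 94) / 94)
   = 1,931.990 × 1.0478 ≈ 2,024.33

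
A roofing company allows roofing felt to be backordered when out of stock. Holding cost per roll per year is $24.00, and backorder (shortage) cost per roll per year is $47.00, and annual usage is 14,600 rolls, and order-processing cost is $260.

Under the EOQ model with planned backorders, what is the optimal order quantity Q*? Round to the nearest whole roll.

Basic EOQ = √(2·14,600·260/24) = 562.435
Backorder adjustment √((H+b)/b) = √((24+47)/47) = 1.2291
Q* = 562.435 × 1.2291 ≈ 691.28

691 rolls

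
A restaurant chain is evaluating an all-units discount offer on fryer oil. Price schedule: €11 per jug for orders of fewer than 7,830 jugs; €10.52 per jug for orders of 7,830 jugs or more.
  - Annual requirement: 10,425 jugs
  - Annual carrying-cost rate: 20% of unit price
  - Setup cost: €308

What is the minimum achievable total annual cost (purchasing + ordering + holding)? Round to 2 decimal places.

H₁ = 20%×€11 = €2.2000;  H₂ = 20%×€10.52 = €2.1040
EOQ₁ = √(2×10,425×308/2.2000) = 1,708.51  (< 7,830, feasible at tier 1)
EOQ₂ = √(2×10,425×308/2.1040) = 1,747.05  (< 7,830 → use Q = 7,830 at tier-2 price)
TC(tier 1 (EOQ₁), Q≈1,708.5) = €118,433.72
TC(tier 2, Q≈7,830.0) = €118,318.24
Minimum at tier 2: €118,318.24

€118,318.24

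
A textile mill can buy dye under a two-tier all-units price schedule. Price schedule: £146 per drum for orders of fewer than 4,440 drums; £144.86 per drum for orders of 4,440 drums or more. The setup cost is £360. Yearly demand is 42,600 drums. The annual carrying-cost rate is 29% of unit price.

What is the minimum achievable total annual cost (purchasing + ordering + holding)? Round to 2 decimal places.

H₁ = 29%×£146 = £42.3400;  H₂ = 29%×£144.86 = £42.0094
EOQ₁ = √(2×42,600×360/42.3400) = 851.13  (< 4,440, feasible at tier 1)
EOQ₂ = √(2×42,600×360/42.0094) = 854.47  (< 4,440 → use Q = 4,440 at tier-2 price)
TC(tier 1 (EOQ₁), Q≈851.1) = £6,255,636.82
TC(tier 2, Q≈4,440.0) = £6,267,750.92
Minimum at tier 1 (EOQ₁): £6,255,636.82

£6,255,636.82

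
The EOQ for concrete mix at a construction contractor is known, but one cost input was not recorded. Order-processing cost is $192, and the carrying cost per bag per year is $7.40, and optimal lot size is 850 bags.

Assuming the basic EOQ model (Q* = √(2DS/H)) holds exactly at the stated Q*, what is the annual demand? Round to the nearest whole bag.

13,923 bags per year

Since Q* = (2DS/H)^½, squaring gives Q*²·H = 2DS.
D = Q²H / (2S) = 850² × 7.4 / (2 × 192) = 13,923.18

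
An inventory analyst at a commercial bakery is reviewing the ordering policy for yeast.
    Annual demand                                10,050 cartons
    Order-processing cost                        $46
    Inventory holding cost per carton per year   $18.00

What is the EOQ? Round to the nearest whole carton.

Optimal lot size Q* = (2 × 10,050 × $46 / $18)^½ ≈ 226.64

227 cartons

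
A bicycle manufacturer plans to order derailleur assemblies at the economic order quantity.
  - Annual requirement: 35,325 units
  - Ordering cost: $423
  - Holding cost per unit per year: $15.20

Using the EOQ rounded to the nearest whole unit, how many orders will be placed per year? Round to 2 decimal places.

Optimal lot size Q* = (2 × 35,325 × $423 / $15.2)^½ ≈ 1,402.18 → Q = 1,402
Orders per year = D/Q = 35,325 / 1,402 = 25.196

25.20 orders per year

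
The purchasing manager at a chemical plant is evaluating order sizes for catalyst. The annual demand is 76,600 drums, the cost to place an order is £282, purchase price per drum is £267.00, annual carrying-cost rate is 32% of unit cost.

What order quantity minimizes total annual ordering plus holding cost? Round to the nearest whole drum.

Holding cost per drum per year: H = 32% × £267 = £85.4400
EOQ = √(2DS/H) = √(2 × 76,600 × 282 / 85.44)
    = √(505,646.07) ≈ 711.09

711 drums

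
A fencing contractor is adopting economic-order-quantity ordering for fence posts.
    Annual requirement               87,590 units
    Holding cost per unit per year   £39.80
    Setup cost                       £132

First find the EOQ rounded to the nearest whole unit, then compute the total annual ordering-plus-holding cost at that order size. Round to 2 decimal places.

Optimal lot size Q* = (2 × 87,590 × £132 / £39.8)^½ ≈ 762.23 → Q = 762 units
Ordering: D/Q × S = 87,590/762 × £132 = £15,173.07
Holding:  Q/2 × H = 762/2 × £39.8 = £15,163.80
Total = £15,173.07 + £15,163.80 = £30,336.87

£30,336.87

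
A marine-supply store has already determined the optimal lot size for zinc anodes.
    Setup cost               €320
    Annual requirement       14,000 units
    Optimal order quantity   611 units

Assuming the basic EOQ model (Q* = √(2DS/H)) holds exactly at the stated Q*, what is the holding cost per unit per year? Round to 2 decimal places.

Since Q* = (2DS/H)^½, squaring gives Q*²·H = 2DS.
H = 2DS / Q² = 2 × 14,000 × 320 / 611² = 24.0008

€24.00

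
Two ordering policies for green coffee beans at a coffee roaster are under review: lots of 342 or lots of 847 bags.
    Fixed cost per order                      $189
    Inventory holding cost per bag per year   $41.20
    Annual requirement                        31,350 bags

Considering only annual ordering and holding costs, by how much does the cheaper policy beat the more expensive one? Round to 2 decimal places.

$73.45

For each Q, cost = (D/Q)·S + (Q/2)·H.
TC(342) = (31,350/342)×189 + (342/2)×41.2 = $24,370.20
TC(847) = (31,350/847)×189 + (847/2)×41.2 = $24,443.65
Cheaper: Q = 342.  Difference = $73.45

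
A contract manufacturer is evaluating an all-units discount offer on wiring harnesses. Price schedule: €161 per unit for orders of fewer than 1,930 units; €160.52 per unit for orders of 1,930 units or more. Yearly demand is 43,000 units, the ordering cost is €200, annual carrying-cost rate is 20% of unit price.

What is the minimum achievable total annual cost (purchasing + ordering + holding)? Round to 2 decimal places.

€6,937,796.32

H₁ = 20%×€161 = €32.2000;  H₂ = 20%×€160.52 = €32.1040
EOQ₁ = √(2×43,000×200/32.2000) = 730.86  (< 1,930, feasible at tier 1)
EOQ₂ = √(2×43,000×200/32.1040) = 731.96  (< 1,930 → use Q = 1,930 at tier-2 price)
TC(tier 1 (EOQ₁), Q≈730.9) = €6,946,533.81
TC(tier 2, Q≈1,930.0) = €6,937,796.32
Minimum at tier 2: €6,937,796.32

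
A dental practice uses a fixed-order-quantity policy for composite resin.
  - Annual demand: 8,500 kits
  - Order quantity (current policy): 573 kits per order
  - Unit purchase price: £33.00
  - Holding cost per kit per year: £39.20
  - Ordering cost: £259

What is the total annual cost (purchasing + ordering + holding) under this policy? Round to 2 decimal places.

Annual ordering cost = (D/Q)·S = (8,500/573) × 259 = £3,842.06
Annual holding cost  = (Q/2)·H = (573/2) × 39.2 = £11,230.80
Purchase cost = D·C = 8,500 × 33 = £280,500.00
Total = £3,842.06 + £11,230.80 + £280,500.00 = £295,572.86

£295,572.86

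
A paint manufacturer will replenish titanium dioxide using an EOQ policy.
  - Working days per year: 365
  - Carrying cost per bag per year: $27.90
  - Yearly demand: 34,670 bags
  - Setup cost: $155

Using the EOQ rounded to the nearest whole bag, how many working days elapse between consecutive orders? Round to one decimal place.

Q* = √(2·D·S / H) = √(2·34,670·155 / 27.9) = √385,222.2 ≈ 620.66 → Q = 621 bags
Days between orders = 365 / (D/Q) = 365 / 55.829 ≈ 6.538

6.5 days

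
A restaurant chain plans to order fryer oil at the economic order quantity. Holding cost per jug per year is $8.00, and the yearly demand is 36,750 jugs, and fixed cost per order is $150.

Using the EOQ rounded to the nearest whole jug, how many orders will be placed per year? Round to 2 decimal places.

31.30 orders per year

EOQ = √(2DS/H) = √(2 × 36,750 × 150 / 8)
    = √(1,378,125.00) ≈ 1,173.94 → Q = 1,174
Orders per year = D/Q = 36,750 / 1,174 = 31.303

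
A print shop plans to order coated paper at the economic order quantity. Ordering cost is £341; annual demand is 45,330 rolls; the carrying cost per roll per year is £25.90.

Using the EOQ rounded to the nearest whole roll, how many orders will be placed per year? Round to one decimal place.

41.5 orders per year

Q* = √(2·D·S / H) = √(2·45,330·341 / 25.9) = √1,193,631.7 ≈ 1,092.53 → Q = 1,093
N = D/Q = 45,330/1,093 ≈ 41.473 orders/yr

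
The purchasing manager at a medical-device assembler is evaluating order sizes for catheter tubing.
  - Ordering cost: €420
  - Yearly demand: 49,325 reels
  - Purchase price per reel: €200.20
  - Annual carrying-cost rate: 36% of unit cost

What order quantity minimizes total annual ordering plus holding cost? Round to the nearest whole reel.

758 reels

Carrying cost H = €200.2 × 36% = €72.0720/reel/yr
Optimal lot size Q* = (2 × 49,325 × €420 / €72.072)^½ ≈ 758.21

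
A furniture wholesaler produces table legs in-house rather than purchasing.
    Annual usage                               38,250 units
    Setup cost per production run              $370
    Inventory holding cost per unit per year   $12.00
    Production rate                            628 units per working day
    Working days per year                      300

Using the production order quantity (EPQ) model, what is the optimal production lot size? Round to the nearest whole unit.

d = 38,250/300 = 127.5000 units/day;  effective holding cost H(1 − d/p) = 12·(1 − 127.5000/628) = 9.56369
Q* = √(2DS / H_eff) = √(2·38,250·370 / 9.56369) ≈ 1,720.36

1,720 units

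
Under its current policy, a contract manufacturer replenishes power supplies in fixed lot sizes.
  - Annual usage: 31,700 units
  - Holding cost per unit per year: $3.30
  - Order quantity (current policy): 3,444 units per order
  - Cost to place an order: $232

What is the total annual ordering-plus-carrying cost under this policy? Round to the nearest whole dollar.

Ordering: D/Q × S = 31,700/3,444 × $232 = $2,135.42
Holding:  Q/2 × H = 3,444/2 × $3.3 = $5,682.60
Total = $2,135.42 + $5,682.60 = $7,818.02

$7,818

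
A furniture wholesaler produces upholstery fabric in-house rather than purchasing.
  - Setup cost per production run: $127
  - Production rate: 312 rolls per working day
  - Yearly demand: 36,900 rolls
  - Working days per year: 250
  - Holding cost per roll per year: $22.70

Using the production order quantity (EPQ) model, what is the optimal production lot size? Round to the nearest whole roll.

Daily demand d = 36,900/250 = 147.600; p = 312; 1 − d/p = 0.52692
EPQ = √(2DS / (H(1 − d/p)))
    = √(2 × 36,900 × 127 / (22.7 × 0.52692)) ≈ 885.20

885 rolls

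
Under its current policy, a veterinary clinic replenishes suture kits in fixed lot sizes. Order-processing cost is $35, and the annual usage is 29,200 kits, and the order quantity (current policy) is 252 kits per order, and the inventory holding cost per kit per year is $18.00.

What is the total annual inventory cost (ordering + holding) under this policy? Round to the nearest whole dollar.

Orders/yr = 29,200/252 = 115.873; ordering cost = 115.873 × $35 = $4,055.56
Average inventory = 252/2 = 126; holding cost = 126 × $18 = $2,268.00
Total = $4,055.56 + $2,268.00 = $6,323.56

$6,324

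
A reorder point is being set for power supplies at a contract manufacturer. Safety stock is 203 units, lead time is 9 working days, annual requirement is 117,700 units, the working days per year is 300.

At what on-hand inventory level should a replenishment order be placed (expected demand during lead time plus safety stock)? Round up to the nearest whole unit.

Daily demand d = 117,700 / 300 = 392.333 units/day
Demand during lead time = 392.333 × 9 = 3,531.00
Reorder point = 3,531.00 + 203 = 3,734.00 → round up

3,734 units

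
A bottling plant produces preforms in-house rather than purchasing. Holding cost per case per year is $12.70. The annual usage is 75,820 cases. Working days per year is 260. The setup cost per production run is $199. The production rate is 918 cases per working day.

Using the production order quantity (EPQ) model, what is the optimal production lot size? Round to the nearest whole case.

1,866 cases

d = 75,820/260 = 291.6154 cases/day;  effective holding cost H(1 − d/p) = 12.7·(1 − 291.6154/918) = 8.66567
Q* = √(2DS / H_eff) = √(2·75,820·199 / 8.66567) ≈ 1,866.09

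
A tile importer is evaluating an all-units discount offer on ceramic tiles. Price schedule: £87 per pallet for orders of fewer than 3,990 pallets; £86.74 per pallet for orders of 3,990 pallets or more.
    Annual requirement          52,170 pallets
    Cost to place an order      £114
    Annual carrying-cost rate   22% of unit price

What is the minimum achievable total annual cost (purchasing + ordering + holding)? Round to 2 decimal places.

H₁ = 22%×£87 = £19.1400;  H₂ = 22%×£86.74 = £19.0828
EOQ₁ = √(2×52,170×114/19.1400) = 788.33  (< 3,990, feasible at tier 1)
EOQ₂ = √(2×52,170×114/19.0828) = 789.51  (< 3,990 → use Q = 3,990 at tier-2 price)
TC(tier 1 (EOQ₁), Q≈788.3) = £4,553,878.60
TC(tier 2, Q≈3,990.0) = £4,564,786.56
Minimum at tier 1 (EOQ₁): £4,553,878.60

£4,553,878.60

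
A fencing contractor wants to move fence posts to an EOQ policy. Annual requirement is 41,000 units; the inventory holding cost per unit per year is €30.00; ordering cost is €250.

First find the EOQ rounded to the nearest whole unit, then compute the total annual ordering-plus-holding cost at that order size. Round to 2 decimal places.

2DS/H = 2·41,000·250/30 = 683,333.33
EOQ = √683,333.33 ≈ 826.64 → Q = 827 units
Orders/yr = 41,000/827 = 49.577; ordering cost = 49.577 × €250 = €12,394.20
Average inventory = 827/2 = 413.5; holding cost = 413.5 × €30 = €12,405.00
Total = €12,394.20 + €12,405.00 = €24,799.20

€24,799.20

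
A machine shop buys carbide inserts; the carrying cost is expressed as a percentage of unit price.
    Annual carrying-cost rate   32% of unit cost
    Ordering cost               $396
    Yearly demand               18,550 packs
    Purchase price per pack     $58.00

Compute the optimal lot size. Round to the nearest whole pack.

890 packs

Carrying cost H = $58 × 32% = $18.5600/pack/yr
Q* = √(2·D·S / H) = √(2·18,550·396 / 18.56) = √791,573.3 ≈ 889.70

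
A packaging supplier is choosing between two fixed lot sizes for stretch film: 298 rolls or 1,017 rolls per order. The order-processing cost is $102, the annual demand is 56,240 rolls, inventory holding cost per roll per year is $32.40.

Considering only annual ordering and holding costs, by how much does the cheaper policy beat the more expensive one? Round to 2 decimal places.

$1,961.54

For each Q, cost = (D/Q)·S + (Q/2)·H.
TC(298) = (56,240/298)×102 + (298/2)×32.4 = $24,077.53
TC(1,017) = (56,240/1,017)×102 + (1,017/2)×32.4 = $22,115.99
Lots of 1,017 are cheaper by $1,961.54.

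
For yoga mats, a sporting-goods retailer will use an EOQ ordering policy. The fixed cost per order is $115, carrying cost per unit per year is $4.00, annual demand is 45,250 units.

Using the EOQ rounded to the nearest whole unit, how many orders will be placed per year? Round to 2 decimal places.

28.05 orders per year

EOQ = √(2DS/H) = √(2 × 45,250 × 115 / 4)
    = √(2,601,875.00) ≈ 1,613.03 → Q = 1,613
Orders per year = D/Q = 45,250 / 1,613 = 28.053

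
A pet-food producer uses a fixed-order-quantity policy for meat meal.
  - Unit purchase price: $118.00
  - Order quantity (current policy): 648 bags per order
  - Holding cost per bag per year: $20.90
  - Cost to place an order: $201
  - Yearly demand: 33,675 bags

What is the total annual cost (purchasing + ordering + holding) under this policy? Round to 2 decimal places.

Orders/yr = 33,675/648 = 51.968; ordering cost = 51.968 × $201 = $10,445.49
Average inventory = 648/2 = 324; holding cost = 324 × $20.9 = $6,771.60
Purchase cost = D·C = 33,675 × 118 = $3,973,650.00
Total = $10,445.49 + $6,771.60 + $3,973,650.00 = $3,990,867.09

$3,990,867.09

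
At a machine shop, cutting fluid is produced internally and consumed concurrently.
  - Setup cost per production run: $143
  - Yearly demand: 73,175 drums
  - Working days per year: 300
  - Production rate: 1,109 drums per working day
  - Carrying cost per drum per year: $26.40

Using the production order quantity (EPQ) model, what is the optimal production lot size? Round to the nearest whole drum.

Daily demand d = 73,175/300 = 243.917; p = 1109; 1 − d/p = 0.78006
EPQ = √(2DS / (H(1 − d/p)))
    = √(2 × 73,175 × 143 / (26.4 × 0.78006)) ≈ 1,008.09

1,008 drums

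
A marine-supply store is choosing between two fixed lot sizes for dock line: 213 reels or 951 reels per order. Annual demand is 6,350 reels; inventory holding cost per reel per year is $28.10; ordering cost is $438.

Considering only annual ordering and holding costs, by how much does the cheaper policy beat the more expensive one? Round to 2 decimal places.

TC(Q) = (D/Q)S + (Q/2)H
TC(213) = (6,350/213)×438 + (213/2)×28.1 = $16,050.40
TC(951) = (6,350/951)×438 + (951/2)×28.1 = $16,286.16
|ΔTC| = |$16,050.40 − $16,286.16| = $235.76

$235.76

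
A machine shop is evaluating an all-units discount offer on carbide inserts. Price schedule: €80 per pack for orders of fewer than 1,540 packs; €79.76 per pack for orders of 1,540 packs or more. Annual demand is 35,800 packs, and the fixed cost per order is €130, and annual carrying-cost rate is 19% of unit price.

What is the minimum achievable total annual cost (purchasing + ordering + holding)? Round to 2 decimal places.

€2,870,098.97

H₁ = 19%×€80 = €15.2000;  H₂ = 19%×€79.76 = €15.1544
EOQ₁ = √(2×35,800×130/15.2000) = 782.54  (< 1,540, feasible at tier 1)
EOQ₂ = √(2×35,800×130/15.1544) = 783.72  (< 1,540 → use Q = 1,540 at tier-2 price)
TC(tier 1 (EOQ₁), Q≈782.5) = €2,875,894.60
TC(tier 2, Q≈1,540.0) = €2,870,098.97
Minimum at tier 2: €2,870,098.97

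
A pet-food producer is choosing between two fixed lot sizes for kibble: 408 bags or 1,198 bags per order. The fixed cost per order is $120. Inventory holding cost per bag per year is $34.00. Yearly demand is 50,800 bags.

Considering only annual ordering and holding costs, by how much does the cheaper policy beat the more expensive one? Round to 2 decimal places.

$3,577.30

Annual cost at Q: ordering D·S/Q plus holding Q·H/2.
TC(408) = (50,800/408)×120 + (408/2)×34 = $21,877.18
TC(1,198) = (50,800/1,198)×120 + (1,198/2)×34 = $25,454.48
Cheaper: Q = 408.  Difference = $3,577.30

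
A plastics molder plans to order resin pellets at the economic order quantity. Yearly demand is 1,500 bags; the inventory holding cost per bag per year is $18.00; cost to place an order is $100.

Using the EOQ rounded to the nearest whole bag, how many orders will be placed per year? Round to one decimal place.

11.6 orders per year

EOQ = √(2DS/H) = √(2 × 1,500 × 100 / 18)
    = √(16,666.67) ≈ 129.10 → Q = 129
Orders per year = D/Q = 1,500 / 129 = 11.628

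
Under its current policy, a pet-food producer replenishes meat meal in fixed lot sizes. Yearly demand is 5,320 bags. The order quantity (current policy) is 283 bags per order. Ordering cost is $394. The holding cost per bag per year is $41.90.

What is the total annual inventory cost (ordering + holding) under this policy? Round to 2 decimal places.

$13,335.49

Orders/yr = 5,320/283 = 18.799; ordering cost = 18.799 × $394 = $7,406.64
Average inventory = 283/2 = 141.5; holding cost = 141.5 × $41.9 = $5,928.85
Total = $7,406.64 + $5,928.85 = $13,335.49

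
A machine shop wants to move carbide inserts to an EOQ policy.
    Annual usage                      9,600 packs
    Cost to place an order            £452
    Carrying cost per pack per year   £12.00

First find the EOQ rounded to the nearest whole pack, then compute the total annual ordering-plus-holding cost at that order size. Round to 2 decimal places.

£10,204.94

2DS/H = 2·9,600·452/12 = 723,200.00
EOQ = √723,200.00 ≈ 850.41 → Q = 850 packs
Orders/yr = 9,600/850 = 11.294; ordering cost = 11.294 × £452 = £5,104.94
Average inventory = 850/2 = 425; holding cost = 425 × £12 = £5,100.00
Total = £5,104.94 + £5,100.00 = £10,204.94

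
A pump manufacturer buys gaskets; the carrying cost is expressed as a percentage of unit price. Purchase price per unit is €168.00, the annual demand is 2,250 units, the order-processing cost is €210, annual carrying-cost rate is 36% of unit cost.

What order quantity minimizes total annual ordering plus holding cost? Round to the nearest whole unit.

H = i·C = 0.36 × €168 = €60.4800 per unit-year
2DS/H = 2·2,250·210/60.48 = 15,625.00
EOQ = √15,625.00 ≈ 125.00

125 units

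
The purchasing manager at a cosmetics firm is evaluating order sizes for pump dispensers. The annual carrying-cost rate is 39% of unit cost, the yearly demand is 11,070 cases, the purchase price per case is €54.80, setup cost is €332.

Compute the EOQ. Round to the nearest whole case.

586 cases

Carrying cost H = €54.8 × 39% = €21.3720/case/yr
2DS/H = 2·11,070·332/21.372 = 343,930.38
EOQ = √343,930.38 ≈ 586.46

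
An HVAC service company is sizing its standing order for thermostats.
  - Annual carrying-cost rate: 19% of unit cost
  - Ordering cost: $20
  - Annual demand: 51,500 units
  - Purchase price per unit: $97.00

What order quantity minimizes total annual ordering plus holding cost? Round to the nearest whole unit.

334 units

Holding cost per unit per year: H = 19% × $97 = $18.4300
EOQ = √(2DS/H) = √(2 × 51,500 × 20 / 18.43)
    = √(111,774.28) ≈ 334.33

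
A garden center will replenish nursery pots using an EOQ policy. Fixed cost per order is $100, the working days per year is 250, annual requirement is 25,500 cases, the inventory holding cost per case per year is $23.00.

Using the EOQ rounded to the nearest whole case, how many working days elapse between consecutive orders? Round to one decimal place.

2DS/H = 2·25,500·100/23 = 221,739.13
EOQ = √221,739.13 ≈ 470.89 → Q = 471 cases
T = Q/D × 250 days = 471/25,500 × 250 = 4.618 days

4.6 days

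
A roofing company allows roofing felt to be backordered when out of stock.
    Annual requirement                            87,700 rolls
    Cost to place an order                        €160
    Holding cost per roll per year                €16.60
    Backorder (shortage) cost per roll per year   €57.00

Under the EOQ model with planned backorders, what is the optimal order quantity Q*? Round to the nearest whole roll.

1,477 rolls

Q* = √(2DS/H) · √((H + b)/b)
   = √(2 × 87,700 × 160 / 16.6) · √((16.6 + 57) / 57)
   = 1,300.232 × 1.1363 ≈ 1,477.48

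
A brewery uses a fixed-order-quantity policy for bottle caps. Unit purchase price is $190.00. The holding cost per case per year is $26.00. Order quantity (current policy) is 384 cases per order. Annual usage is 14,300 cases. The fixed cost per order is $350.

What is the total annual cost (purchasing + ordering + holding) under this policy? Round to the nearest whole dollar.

$2,735,026

Orders/yr = 14,300/384 = 37.240; ordering cost = 37.240 × $350 = $13,033.85
Average inventory = 384/2 = 192; holding cost = 192 × $26 = $4,992.00
Purchase cost = D·C = 14,300 × 190 = $2,717,000.00
Total = $13,033.85 + $4,992.00 + $2,717,000.00 = $2,735,025.85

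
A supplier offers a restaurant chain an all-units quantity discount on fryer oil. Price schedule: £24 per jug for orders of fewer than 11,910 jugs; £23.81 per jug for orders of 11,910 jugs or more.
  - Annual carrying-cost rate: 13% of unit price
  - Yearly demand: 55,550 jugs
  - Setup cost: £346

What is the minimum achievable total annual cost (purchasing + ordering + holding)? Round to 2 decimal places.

H₁ = 13%×£24 = £3.1200;  H₂ = 13%×£23.81 = £3.0953
EOQ₁ = √(2×55,550×346/3.1200) = 3,510.09  (< 11,910, feasible at tier 1)
EOQ₂ = √(2×55,550×346/3.0953) = 3,524.06  (< 11,910 → use Q = 11,910 at tier-2 price)
TC(tier 1 (EOQ₁), Q≈3,510.1) = £1,344,151.47
TC(tier 2, Q≈11,910.0) = £1,342,691.81
Minimum at tier 2: £1,342,691.81

£1,342,691.81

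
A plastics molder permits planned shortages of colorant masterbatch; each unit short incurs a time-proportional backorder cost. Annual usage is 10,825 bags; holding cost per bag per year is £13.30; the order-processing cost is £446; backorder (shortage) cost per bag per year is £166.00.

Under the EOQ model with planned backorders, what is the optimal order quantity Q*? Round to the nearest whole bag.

886 bags

Q* = √(2DS/H) · √((H + b)/b)
   = √(2 × 10,825 × 446 / 13.3) · √((13.3 + 166) / 166)
   = 852.061 × 1.0393 ≈ 885.54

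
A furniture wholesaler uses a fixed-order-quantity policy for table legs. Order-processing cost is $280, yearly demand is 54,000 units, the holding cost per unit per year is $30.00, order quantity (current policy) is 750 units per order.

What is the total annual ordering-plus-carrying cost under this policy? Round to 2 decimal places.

$31,410.00

Annual ordering cost = (D/Q)·S = (54,000/750) × 280 = $20,160.00
Annual holding cost  = (Q/2)·H = (750/2) × 30 = $11,250.00
Total = $20,160.00 + $11,250.00 = $31,410.00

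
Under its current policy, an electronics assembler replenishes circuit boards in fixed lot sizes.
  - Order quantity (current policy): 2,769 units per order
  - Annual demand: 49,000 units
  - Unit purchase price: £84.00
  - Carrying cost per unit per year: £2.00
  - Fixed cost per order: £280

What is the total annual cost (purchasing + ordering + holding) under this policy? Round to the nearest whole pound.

Annual ordering cost = (D/Q)·S = (49,000/2,769) × 280 = £4,954.86
Annual holding cost  = (Q/2)·H = (2,769/2) × 2 = £2,769.00
Purchase cost = D·C = 49,000 × 84 = £4,116,000.00
Total = £4,954.86 + £2,769.00 + £4,116,000.00 = £4,123,723.86

£4,123,724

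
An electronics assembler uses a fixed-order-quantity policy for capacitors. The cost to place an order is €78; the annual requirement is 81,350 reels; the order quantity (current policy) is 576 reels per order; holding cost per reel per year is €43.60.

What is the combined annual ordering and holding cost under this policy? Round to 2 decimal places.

Orders/yr = 81,350/576 = 141.233; ordering cost = 141.233 × €78 = €11,016.15
Average inventory = 576/2 = 288; holding cost = 288 × €43.6 = €12,556.80
Total = €11,016.15 + €12,556.80 = €23,572.95

€23,572.95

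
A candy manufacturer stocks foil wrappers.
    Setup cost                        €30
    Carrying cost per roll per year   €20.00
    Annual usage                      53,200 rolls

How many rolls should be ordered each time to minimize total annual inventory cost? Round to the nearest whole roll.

399 rolls

Q* = √(2·D·S / H) = √(2·53,200·30 / 20) = √159,600.0 ≈ 399.50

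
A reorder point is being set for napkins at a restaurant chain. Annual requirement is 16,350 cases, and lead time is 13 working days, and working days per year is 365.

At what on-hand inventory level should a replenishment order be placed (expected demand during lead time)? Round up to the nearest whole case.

Daily demand d = 16,350 / 365 = 44.795 cases/day
Demand during lead time = 44.795 × 13 = 582.33
Reorder point = 582.33 → round up

583 cases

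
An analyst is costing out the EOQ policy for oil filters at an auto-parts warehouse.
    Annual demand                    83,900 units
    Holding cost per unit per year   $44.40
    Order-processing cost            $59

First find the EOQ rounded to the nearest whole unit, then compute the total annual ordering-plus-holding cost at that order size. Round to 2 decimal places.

$20,965.90

Optimal lot size Q* = (2 × 83,900 × $59 / $44.4)^½ ≈ 472.20 → Q = 472 units
Annual ordering cost = (D/Q)·S = (83,900/472) × 59 = $10,487.50
Annual holding cost  = (Q/2)·H = (472/2) × 44.4 = $10,478.40
Total = $10,487.50 + $10,478.40 = $20,965.90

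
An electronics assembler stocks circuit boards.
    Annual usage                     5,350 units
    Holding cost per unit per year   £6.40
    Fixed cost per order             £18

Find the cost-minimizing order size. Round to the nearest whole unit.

Optimal lot size Q* = (2 × 5,350 × £18 / £6.4)^½ ≈ 173.48

173 units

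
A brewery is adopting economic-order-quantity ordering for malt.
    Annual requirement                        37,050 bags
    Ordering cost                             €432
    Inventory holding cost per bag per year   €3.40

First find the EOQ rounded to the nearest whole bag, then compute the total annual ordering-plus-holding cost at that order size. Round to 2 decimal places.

€10,432.55

Q* = √(2·D·S / H) = √(2·37,050·432 / 3.4) = √9,415,058.8 ≈ 3,068.40 → Q = 3,068 bags
Ordering: D/Q × S = 37,050/3,068 × €432 = €5,216.95
Holding:  Q/2 × H = 3,068/2 × €3.4 = €5,215.60
Total = €5,216.95 + €5,215.60 = €10,432.55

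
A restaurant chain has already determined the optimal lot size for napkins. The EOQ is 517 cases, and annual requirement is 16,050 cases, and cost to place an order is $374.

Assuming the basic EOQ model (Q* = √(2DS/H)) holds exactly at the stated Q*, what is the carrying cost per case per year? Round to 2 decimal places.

$44.92

EOQ relation: Q² = 2DS/H, so rearrange for the unknown.
H = 2DS / Q² = 2 × 16,050 × 374 / 517² = 44.9154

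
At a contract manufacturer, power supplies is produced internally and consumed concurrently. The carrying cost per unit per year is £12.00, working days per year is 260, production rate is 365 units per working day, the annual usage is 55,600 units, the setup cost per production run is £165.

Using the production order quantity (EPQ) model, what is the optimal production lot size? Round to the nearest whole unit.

1,922 units

Daily demand d = 55,600/260 = 213.846; p = 365; 1 − d/p = 0.41412
EPQ = √(2DS / (H(1 − d/p)))
    = √(2 × 55,600 × 165 / (12 × 0.41412)) ≈ 1,921.50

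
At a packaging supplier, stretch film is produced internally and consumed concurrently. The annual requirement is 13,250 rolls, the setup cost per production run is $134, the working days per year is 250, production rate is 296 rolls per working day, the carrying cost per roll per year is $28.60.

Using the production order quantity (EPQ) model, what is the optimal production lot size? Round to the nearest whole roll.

d = 13,250/250 = 53.0000 rolls/day;  effective holding cost H(1 − d/p) = 28.6·(1 − 53.0000/296) = 23.47905
Q* = √(2DS / H_eff) = √(2·13,250·134 / 23.47905) ≈ 388.90

389 rolls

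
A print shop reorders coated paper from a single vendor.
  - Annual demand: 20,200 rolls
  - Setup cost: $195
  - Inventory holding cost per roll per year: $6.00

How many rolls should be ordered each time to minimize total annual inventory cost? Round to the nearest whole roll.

1,146 rolls

Q* = √(2·D·S / H) = √(2·20,200·195 / 6) = √1,313,000.0 ≈ 1,145.86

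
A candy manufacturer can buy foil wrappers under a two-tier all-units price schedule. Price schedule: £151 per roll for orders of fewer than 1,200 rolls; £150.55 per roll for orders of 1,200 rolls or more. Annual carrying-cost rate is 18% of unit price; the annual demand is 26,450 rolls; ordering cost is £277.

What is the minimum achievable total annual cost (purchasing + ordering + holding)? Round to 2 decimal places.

£4,004,412.44

H₁ = 18%×£151 = £27.1800;  H₂ = 18%×£150.55 = £27.0990
EOQ₁ = √(2×26,450×277/27.1800) = 734.25  (< 1,200, feasible at tier 1)
EOQ₂ = √(2×26,450×277/27.0990) = 735.34  (< 1,200 → use Q = 1,200 at tier-2 price)
TC(tier 1 (EOQ₁), Q≈734.2) = £4,013,906.87
TC(tier 2, Q≈1,200.0) = £4,004,412.44
Minimum at tier 2: £4,004,412.44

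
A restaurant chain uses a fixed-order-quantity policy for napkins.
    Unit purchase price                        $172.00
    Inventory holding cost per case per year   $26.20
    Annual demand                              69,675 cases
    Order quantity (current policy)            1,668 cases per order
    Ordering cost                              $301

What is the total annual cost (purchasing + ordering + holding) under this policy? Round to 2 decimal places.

$12,018,524.05

Orders/yr = 69,675/1,668 = 41.772; ordering cost = 41.772 × $301 = $12,573.25
Average inventory = 1,668/2 = 834; holding cost = 834 × $26.2 = $21,850.80
Purchase cost = D·C = 69,675 × 172 = $11,984,100.00
Total = $12,573.25 + $21,850.80 + $11,984,100.00 = $12,018,524.05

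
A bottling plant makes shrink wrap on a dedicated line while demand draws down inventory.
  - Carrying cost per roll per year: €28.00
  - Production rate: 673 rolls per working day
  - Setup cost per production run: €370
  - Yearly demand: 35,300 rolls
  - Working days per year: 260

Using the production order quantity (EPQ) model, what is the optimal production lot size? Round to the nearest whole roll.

d = 35,300/260 = 135.7692 rolls/day;  effective holding cost H(1 − d/p) = 28·(1 − 135.7692/673) = 22.35135
Q* = √(2DS / H_eff) = √(2·35,300·370 / 22.35135) ≈ 1,081.06

1,081 rolls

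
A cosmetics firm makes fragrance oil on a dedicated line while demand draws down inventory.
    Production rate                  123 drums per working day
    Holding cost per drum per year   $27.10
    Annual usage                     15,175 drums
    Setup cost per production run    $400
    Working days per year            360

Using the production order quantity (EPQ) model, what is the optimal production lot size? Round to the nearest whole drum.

Daily demand d = 15,175/360 = 42.153; p = 123; 1 − d/p = 0.65729
EPQ = √(2DS / (H(1 − d/p)))
    = √(2 × 15,175 × 400 / (27.1 × 0.65729)) ≈ 825.55

826 drums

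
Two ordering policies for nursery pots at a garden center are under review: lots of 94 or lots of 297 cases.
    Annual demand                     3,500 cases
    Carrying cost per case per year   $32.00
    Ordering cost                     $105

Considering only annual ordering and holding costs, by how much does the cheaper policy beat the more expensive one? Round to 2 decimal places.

$575.80

For each Q, cost = (D/Q)·S + (Q/2)·H.
TC(94) = (3,500/94)×105 + (94/2)×32 = $5,413.57
TC(297) = (3,500/297)×105 + (297/2)×32 = $5,989.37
|ΔTC| = |$5,413.57 − $5,989.37| = $575.80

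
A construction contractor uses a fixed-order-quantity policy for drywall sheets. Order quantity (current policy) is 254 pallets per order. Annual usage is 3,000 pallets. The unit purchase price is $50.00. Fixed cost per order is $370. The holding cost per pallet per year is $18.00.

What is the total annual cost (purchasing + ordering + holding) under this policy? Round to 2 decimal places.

$156,656.08

Ordering: D/Q × S = 3,000/254 × $370 = $4,370.08
Holding:  Q/2 × H = 254/2 × $18 = $2,286.00
Purchase cost = D·C = 3,000 × 50 = $150,000.00
Total = $4,370.08 + $2,286.00 + $150,000.00 = $156,656.08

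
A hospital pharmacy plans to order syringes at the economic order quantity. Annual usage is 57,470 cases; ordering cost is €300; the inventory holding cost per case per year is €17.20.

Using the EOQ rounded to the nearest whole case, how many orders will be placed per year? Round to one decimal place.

Q* = √(2·D·S / H) = √(2·57,470·300 / 17.2) = √2,004,767.4 ≈ 1,415.90 → Q = 1,416
Orders per year = D/Q = 57,470 / 1,416 = 40.586

40.6 orders per year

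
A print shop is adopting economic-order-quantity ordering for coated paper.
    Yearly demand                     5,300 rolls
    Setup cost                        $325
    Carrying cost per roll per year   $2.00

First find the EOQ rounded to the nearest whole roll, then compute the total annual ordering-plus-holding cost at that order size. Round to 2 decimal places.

$2,624.88

Optimal lot size Q* = (2 × 5,300 × $325 / $2)^½ ≈ 1,312.44 → Q = 1,312 rolls
Annual ordering cost = (D/Q)·S = (5,300/1,312) × 325 = $1,312.88
Annual holding cost  = (Q/2)·H = (1,312/2) × 2 = $1,312.00
Total = $1,312.88 + $1,312.00 = $2,624.88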